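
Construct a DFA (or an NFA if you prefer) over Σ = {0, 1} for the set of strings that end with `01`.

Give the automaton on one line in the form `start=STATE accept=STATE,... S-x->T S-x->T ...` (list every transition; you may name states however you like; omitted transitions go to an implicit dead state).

Let each state record the length of the longest suffix of the input read so far that is also a prefix of `01`. S1 means the last symbol is `0`; S2 means the last 2 symbols are `01`. Accept only at S2, where the string currently ends in `01`.
        0   1  
>  S0   S1  S0 
   S1   S1  S2 
 * S2   S1  S0 
(> = start, * = accepting)

start=S0 accept=S2 S0-0->S1 S0-1->S0 S1-0->S1 S1-1->S2 S2-0->S1 S2-1->S0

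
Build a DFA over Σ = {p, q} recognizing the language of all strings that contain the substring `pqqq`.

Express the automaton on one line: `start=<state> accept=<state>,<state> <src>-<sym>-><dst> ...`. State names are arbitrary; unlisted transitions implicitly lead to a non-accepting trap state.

start=S0 accept=S4 S0-p->S1 S0-q->S0 S1-p->S1 S1-q->S2 S2-p->S1 S2-q->S3 S3-p->S1 S3-q->S4 S4-p->S4 S4-q->S4

States S0..S3 record the length of the longest prefix of `pqqq` that matches the current input suffix. Reaching S4 means `pqqq` has been seen, and we stay there forever. Accept from S4.
5 states suffice.
        p   q  
>  S0   S1  S0 
   S1   S1  S2 
   S2   S1  S3 
   S3   S1  S4 
 * S4   S4  S4 
(> = start, * = accepting)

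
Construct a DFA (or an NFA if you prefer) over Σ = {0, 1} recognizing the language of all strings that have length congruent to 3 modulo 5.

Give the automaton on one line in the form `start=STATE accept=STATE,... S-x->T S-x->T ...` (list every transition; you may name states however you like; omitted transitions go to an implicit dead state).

Only the length mod 5 matters, so use a 5-cycle: from any state, every input symbol moves to the next state, wrapping q4 back to q0. Mark q3 accepting.
        0   1  
>  q0   q1  q1 
   q1   q2  q2 
   q2   q3  q3 
 * q3   q4  q4 
   q4   q0  q0 
(> = start, * = accepting)

start=q0 accept=q3 q0-0->q1 q0-1->q1 q1-0->q2 q1-1->q2 q2-0->q3 q2-1->q3 q3-0->q4 q3-1->q4 q4-0->q0 q4-1->q0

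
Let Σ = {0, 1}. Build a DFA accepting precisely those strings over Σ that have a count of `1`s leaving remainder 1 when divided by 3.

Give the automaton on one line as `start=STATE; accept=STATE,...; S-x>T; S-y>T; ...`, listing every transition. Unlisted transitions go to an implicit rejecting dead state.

start=q0; accept=q1; q0-0>q0; q0-1>q1; q1-0>q1; q1-1>q2; q2-0>q2; q2-1>q0

Keep the running count of `1`s modulo 3: each `1` advances along the cycle q0 → q1 → q2 → q0 while other symbols loop. Accept at q1.
A 3-state machine:
        0   1  
>  q0   q0  q1 
 * q1   q1  q2 
   q2   q2  q0 
(> = start, * = accepting)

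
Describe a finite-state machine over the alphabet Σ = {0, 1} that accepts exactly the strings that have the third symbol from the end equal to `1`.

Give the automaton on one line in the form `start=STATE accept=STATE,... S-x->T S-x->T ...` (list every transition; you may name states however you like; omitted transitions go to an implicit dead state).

start=s0 accept=s11,s12,s13,s14 s0-0->s1 s0-1->s2 s1-0->s3 s1-1->s4 s2-0->s5 s2-1->s6 s3-0->s7 s3-1->s8 s4-0->s9 s4-1->s10 s5-0->s11 s5-1->s12 s6-0->s13 s6-1->s14 s7-0->s7 s7-1->s8 s8-0->s9 s8-1->s10 s9-0->s11 s9-1->s12 s10-0->s13 s10-1->s14 s11-0->s7 s11-1->s8 s12-0->s9 s12-1->s10 s13-0->s11 s13-1->s12 s14-0->s13 s14-1->s14

A DFA must remember the last 3 symbols (since which symbol is third-to-last isn't known until the input ends). Use one state per possible window of the last ≤3 symbols; accept from those whose window starts with `1`.
15 states suffice.
          0    1  
>  s0     s1   s2 
   s1     s3   s4 
   s2     s5   s6 
   s3     s7   s8 
   s4     s9  s10 
   s5    s11  s12 
   s6    s13  s14 
   s7     s7   s8 
   s8     s9  s10 
   s9    s11  s12 
   s10   s13  s14 
 * s11    s7   s8 
 * s12    s9  s10 
 * s13   s11  s12 
 * s14   s13  s14 
(> = start, * = accepting)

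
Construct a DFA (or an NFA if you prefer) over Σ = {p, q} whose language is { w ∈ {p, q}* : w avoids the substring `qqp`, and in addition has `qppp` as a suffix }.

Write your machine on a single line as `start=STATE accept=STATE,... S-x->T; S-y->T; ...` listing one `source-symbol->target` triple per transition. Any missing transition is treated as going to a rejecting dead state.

start=s0; accept=s6; s0-p->s0; s0-q->s1; s1-p->s2; s1-q->s3; s2-p->s4; s2-q->s1; s3-p->s5; s3-q->s3; s4-p->s6; s4-q->s1; s5-p->s7; s5-q->s8; s6-p->s0; s6-q->s1; s7-p->s9; s7-q->s8; s8-p->s5; s8-q->s8; s9-p->s10; s9-q->s8; s10-p->s10; s10-q->s8

Build one automaton per condition and run them in lockstep. The first has 4 states tracking partial matches of the forbidden pattern `qqp`; the second has 5 states tracking how much of the suffix `qppp` has currently been matched. A product state is a pair (one from each), accepting exactly when both do.
11 states suffice.
          p    q  
>  s0     s0   s1 
   s1     s2   s3 
   s2     s4   s1 
   s3     s5   s3 
   s4     s6   s1 
   s5     s7   s8 
 * s6     s0   s1 
   s7     s9   s8 
   s8     s5   s8 
   s9    s10   s8 
   s10   s10   s8 
(> = start, * = accepting)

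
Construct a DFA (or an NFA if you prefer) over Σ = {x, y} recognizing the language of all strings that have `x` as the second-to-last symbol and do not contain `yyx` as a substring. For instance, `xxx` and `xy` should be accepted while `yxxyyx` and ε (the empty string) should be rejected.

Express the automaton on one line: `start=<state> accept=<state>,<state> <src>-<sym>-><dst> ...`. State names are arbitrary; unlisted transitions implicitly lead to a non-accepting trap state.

start=q0 accept=q3,q4 q0-x->q1 q0-y->q2 q1-x->q3 q1-y->q4 q2-x->q1 q2-y->q5 q3-x->q3 q3-y->q4 q4-x->q1 q4-y->q5 q5-x->q5 q5-y->q5

Build one automaton per condition and run them in lockstep. The first has 7 states tracking the last 2 symbols read; the second has 4 states tracking partial matches of the forbidden pattern `yyx`. A product state is a pair (one from each), accepting exactly when both do. Minimizing collapses redundant product states.
A 6-state machine:
        x   y  
>  q0   q1  q2 
   q1   q3  q4 
   q2   q1  q5 
 * q3   q3  q4 
 * q4   q1  q5 
   q5   q5  q5 
(> = start, * = accepting)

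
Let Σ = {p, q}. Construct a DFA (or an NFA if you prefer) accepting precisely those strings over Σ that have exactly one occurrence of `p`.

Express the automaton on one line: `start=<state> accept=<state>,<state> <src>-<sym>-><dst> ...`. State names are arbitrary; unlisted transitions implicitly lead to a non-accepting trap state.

Only the number of `p`s matters, and only up to 2. Make a chain s0 → s1 → s2 advanced by each `p` (with s2 absorbing); every other symbol self-loops. The accepting set is {s1}.
A 3-state machine:
        p   q  
>  s0   s1  s0 
 * s1   s2  s1 
   s2   s2  s2 
(> = start, * = accepting)

start=s0 accept=s1 s0-p->s1 s0-q->s0 s1-p->s2 s1-q->s1 s2-p->s2 s2-q->s2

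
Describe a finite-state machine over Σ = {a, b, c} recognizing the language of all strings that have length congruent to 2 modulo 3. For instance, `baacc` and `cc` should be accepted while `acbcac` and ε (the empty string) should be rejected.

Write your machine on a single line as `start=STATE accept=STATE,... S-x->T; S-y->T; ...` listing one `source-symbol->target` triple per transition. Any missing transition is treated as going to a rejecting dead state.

Only the length mod 3 matters, so use a 3-cycle: from any state, every input symbol moves to the next state, wrapping S2 back to S0. Mark S2 accepting.
A 3-state machine:
        a   b   c  
>  S0   S1  S1  S1 
   S1   S2  S2  S2 
 * S2   S0  S0  S0 
(> = start, * = accepting)

start=S0; accept=S2; S0-a->S1; S0-b->S1; S0-c->S1; S1-a->S2; S1-b->S2; S1-c->S2; S2-a->S0; S2-b->S0; S2-c->S0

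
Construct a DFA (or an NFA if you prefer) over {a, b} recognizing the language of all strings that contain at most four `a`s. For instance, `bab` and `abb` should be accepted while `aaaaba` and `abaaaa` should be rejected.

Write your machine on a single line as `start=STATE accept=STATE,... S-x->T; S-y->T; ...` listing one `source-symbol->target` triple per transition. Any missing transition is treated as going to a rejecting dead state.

Count `a`s, saturating at 5: states q0 through q4 mean 0 through 4 `a`s seen; q5 means more than 4. Each `a` increments (capped at q5); other symbols loop. Accept from {q0, q1, q2, q3, q4}.
A 6-state machine:
        a   b  
>* q0   q1  q0 
 * q1   q2  q1 
 * q2   q3  q2 
 * q3   q4  q3 
 * q4   q5  q4 
   q5   q5  q5 
(> = start, * = accepting)

start=q0; accept=q0,q1,q2,q3,q4; q0-a->q1; q0-b->q0; q1-a->q2; q1-b->q1; q2-a->q3; q2-b->q2; q3-a->q4; q3-b->q3; q4-a->q5; q4-b->q4; q5-a->q5; q5-b->q5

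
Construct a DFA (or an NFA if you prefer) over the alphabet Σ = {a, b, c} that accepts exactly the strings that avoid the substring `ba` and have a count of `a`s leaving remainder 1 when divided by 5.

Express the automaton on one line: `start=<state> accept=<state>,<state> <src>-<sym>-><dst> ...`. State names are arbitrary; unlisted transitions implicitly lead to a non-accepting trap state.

start=q0 accept=q1,q4 q0-a->q1 q0-b->q2 q0-c->q0 q1-a->q3 q1-b->q4 q1-c->q1 q2-a->q5 q2-b->q2 q2-c->q0 q3-a->q6 q3-b->q7 q3-c->q3 q4-a->q5 q4-b->q4 q4-c->q1 q5-a->q5 q5-b->q5 q5-c->q5 q6-a->q8 q6-b->q9 q6-c->q6 q7-a->q5 q7-b->q7 q7-c->q3 q8-a->q0 q8-b->q10 q8-c->q8 q9-a->q5 q9-b->q9 q9-c->q6 q10-a->q5 q10-b->q10 q10-c->q8

Build one automaton per condition and run them in lockstep. The first has 3 states tracking partial matches of the forbidden pattern `ba`; the second has 5 states tracking the count of `a`s modulo 5. A product state is a pair (one from each), accepting exactly when both do. Minimizing collapses redundant product states.
With 11 states:
          a    b    c  
>  q0     q1   q2   q0 
 * q1     q3   q4   q1 
   q2     q5   q2   q0 
   q3     q6   q7   q3 
 * q4     q5   q4   q1 
   q5     q5   q5   q5 
   q6     q8   q9   q6 
   q7     q5   q7   q3 
   q8     q0  q10   q8 
   q9     q5   q9   q6 
   q10    q5  q10   q8 
(> = start, * = accepting)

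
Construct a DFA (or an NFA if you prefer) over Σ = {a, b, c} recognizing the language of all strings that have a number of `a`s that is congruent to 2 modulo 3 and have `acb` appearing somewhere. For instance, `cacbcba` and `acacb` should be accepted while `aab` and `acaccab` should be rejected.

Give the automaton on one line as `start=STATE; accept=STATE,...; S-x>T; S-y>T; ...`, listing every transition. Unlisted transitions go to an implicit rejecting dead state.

start=S0; accept=S10; S0-a>S1; S0-b>S0; S0-c>S0; S1-a>S2; S1-b>S3; S1-c>S4; S2-a>S5; S2-b>S6; S2-c>S7; S3-a>S2; S3-b>S3; S3-c>S3; S4-a>S2; S4-b>S8; S4-c>S3; S5-a>S1; S5-b>S0; S5-c>S9; S6-a>S5; S6-b>S6; S6-c>S6; S7-a>S5; S7-b>S10; S7-c>S6; S8-a>S10; S8-b>S8; S8-c>S8; S9-a>S1; S9-b>S11; S9-c>S0; S10-a>S11; S10-b>S10; S10-c>S10; S11-a>S8; S11-b>S11; S11-c>S11

Run two small machines in parallel and take their product. The first has 3 states tracking the count of `a`s modulo 3; the second has 4 states tracking whether and how much of `acb` has been seen. A product state is a pair (one from each), accepting exactly when both do.
With 12 states:
          a    b    c  
>  S0     S1   S0   S0 
   S1     S2   S3   S4 
   S2     S5   S6   S7 
   S3     S2   S3   S3 
   S4     S2   S8   S3 
   S5     S1   S0   S9 
   S6     S5   S6   S6 
   S7     S5  S10   S6 
   S8    S10   S8   S8 
   S9     S1  S11   S0 
 * S10   S11  S10  S10 
   S11    S8  S11  S11 
(> = start, * = accepting)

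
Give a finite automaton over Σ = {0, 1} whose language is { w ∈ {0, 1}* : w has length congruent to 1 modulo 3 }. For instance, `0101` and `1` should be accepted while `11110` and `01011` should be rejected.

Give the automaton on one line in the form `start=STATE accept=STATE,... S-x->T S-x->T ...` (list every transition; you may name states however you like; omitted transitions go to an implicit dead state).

start=A accept=B A-0->B A-1->B B-0->C B-1->C C-0->A C-1->A

Count input length modulo 3: every symbol advances one step around the cycle A → B → C → A. Accept at B.
With 3 states:
       0  1 
>  A   B  B 
 * B   C  C 
   C   A  A 
(> = start, * = accepting)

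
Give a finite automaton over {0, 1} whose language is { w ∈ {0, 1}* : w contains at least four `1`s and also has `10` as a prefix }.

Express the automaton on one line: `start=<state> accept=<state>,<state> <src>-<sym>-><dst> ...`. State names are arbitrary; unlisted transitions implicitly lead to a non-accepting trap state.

start=s0 accept=s6 s0-0->s1 s0-1->s2 s1-0->s1 s1-1->s1 s2-0->s3 s2-1->s1 s3-0->s3 s3-1->s4 s4-0->s4 s4-1->s5 s5-0->s5 s5-1->s6 s6-0->s6 s6-1->s6

Run two small machines in parallel and take their product. One (6 states) tracks the count of `1`s, saturating at 5; the other (4 states) tracks whether the input so far still matches the prefix `10`. Each combined state is a pair, one component from each; accept when both components accept. Equivalent product states are then merged.
7 states suffice.
        0   1  
>  s0   s1  s2 
   s1   s1  s1 
   s2   s3  s1 
   s3   s3  s4 
   s4   s4  s5 
   s5   s5  s6 
 * s6   s6  s6 
(> = start, * = accepting)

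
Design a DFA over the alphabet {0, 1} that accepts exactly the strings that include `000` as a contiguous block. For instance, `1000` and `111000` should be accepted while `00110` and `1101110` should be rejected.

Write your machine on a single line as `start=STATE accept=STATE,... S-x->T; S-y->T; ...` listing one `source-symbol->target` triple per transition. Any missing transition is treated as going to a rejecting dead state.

Track how much of `000` has been matched so far: state s0 is no progress, s3 is the absorbing accept state reached once `000` has occurred. Intermediate states record partial matches; on a mismatch, fall back to the longest reusable overlap.
4 states suffice.
        0   1  
>  s0   s1  s0 
   s1   s2  s0 
   s2   s3  s0 
 * s3   s3  s3 
(> = start, * = accepting)

start=s0; accept=s3; s0-0->s1; s0-1->s0; s1-0->s2; s1-1->s0; s2-0->s3; s2-1->s0; s3-0->s3; s3-1->s3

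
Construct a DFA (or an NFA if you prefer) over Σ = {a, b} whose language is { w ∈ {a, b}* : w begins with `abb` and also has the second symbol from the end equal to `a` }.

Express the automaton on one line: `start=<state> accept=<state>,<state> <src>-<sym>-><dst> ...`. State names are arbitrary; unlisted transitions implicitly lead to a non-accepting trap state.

start=q0 accept=q10,q11 q0-a->q1 q0-b->q2 q1-a->q3 q1-b->q4 q2-a->q5 q2-b->q6 q3-a->q3 q3-b->q7 q4-a->q5 q4-b->q8 q5-a->q3 q5-b->q7 q6-a->q5 q6-b->q6 q7-a->q5 q7-b->q6 q8-a->q9 q8-b->q8 q9-a->q10 q9-b->q11 q10-a->q10 q10-b->q11 q11-a->q9 q11-b->q8

Handle the two conditions separately and then intersect. The first has 5 states tracking whether the input so far still matches the prefix `abb`; the second has 7 states tracking the last 2 symbols read. A product state is a pair (one from each), accepting exactly when both do.
With 12 states:
          a    b  
>  q0     q1   q2 
   q1     q3   q4 
   q2     q5   q6 
   q3     q3   q7 
   q4     q5   q8 
   q5     q3   q7 
   q6     q5   q6 
   q7     q5   q6 
   q8     q9   q8 
   q9    q10  q11 
 * q10   q10  q11 
 * q11    q9   q8 
(> = start, * = accepting)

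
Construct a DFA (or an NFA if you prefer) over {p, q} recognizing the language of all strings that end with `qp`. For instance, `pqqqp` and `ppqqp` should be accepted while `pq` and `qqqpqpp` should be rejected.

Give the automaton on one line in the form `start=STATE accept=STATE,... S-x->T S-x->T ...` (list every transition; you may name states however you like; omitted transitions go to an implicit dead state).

start=S0 accept=S2 S0-p->S0 S0-q->S1 S1-p->S2 S1-q->S1 S2-p->S0 S2-q->S1

Remember how much of `qp` the current input suffix matches. State S0 means no match yet; S1 means the last symbol is `q`; S2 means the last 2 symbols are `qp`. Only S2 accepts. On a mismatch, fall back to the longest proper suffix that is still a prefix of `qp`.
With 3 states:
        p   q  
>  S0   S0  S1 
   S1   S2  S1 
 * S2   S0  S1 
(> = start, * = accepting)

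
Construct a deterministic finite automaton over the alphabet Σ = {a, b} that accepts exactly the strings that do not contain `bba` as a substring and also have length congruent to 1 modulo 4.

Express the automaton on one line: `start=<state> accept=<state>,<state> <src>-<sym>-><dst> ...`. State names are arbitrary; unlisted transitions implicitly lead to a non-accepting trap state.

start=S0 accept=S1,S2,S13 S0-a->S1 S0-b->S2 S1-a->S3 S1-b->S4 S2-a->S3 S2-b->S5 S3-a->S6 S3-b->S7 S4-a->S6 S4-b->S8 S5-a->S9 S5-b->S8 S6-a->S0 S6-b->S10 S7-a->S0 S7-b->S11 S8-a->S12 S8-b->S11 S9-a->S12 S9-b->S12 S10-a->S1 S10-b->S13 S11-a->S14 S11-b->S13 S12-a->S14 S12-b->S14 S13-a->S15 S13-b->S5 S14-a->S15 S14-b->S15 S15-a->S9 S15-b->S9

Build one automaton per condition and run them in lockstep. One (4 states) tracks partial matches of the forbidden pattern `bba`; the other (4 states) tracks the input length modulo 4. Each combined state is a pair, one component from each; accept when both components accept.
With 16 states:
          a    b  
>  S0     S1   S2 
 * S1     S3   S4 
 * S2     S3   S5 
   S3     S6   S7 
   S4     S6   S8 
   S5     S9   S8 
   S6     S0  S10 
   S7     S0  S11 
   S8    S12  S11 
   S9    S12  S12 
   S10    S1  S13 
   S11   S14  S13 
   S12   S14  S14 
 * S13   S15   S5 
   S14   S15  S15 
   S15    S9   S9 
(> = start, * = accepting)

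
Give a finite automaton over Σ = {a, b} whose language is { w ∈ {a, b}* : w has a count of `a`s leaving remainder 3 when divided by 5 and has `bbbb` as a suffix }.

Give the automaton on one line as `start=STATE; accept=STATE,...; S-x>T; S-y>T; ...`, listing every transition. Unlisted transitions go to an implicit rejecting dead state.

Build one automaton per condition and run them in lockstep. One (5 states) tracks the count of `a`s modulo 5; the other (5 states) tracks how much of the suffix `bbbb` has currently been matched. Each combined state is a pair, one component from each; accept when both components accept. Minimizing collapses redundant product states.
9 states suffice.
        a   b  
>  q0   q1  q0 
   q1   q2  q1 
   q2   q3  q2 
   q3   q4  q5 
   q4   q0  q4 
   q5   q4  q6 
   q6   q4  q7 
   q7   q4  q8 
 * q8   q4  q8 
(> = start, * = accepting)

start=q0; accept=q8; q0-a>q1; q0-b>q0; q1-a>q2; q1-b>q1; q2-a>q3; q2-b>q2; q3-a>q4; q3-b>q5; q4-a>q0; q4-b>q4; q5-a>q4; q5-b>q6; q6-a>q4; q6-b>q7; q7-a>q4; q7-b>q8; q8-a>q4; q8-b>q8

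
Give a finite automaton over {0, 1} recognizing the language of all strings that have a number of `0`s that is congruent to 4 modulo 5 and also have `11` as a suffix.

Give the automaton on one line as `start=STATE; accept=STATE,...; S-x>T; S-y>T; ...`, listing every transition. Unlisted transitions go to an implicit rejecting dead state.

Build one automaton per condition and run them in lockstep. The first has 5 states tracking the count of `0`s modulo 5; the second has 3 states tracking how much of the suffix `11` has currently been matched. A product state is a pair (one from each), accepting exactly when both do. Equivalent product states are then merged.
7 states suffice.
        0   1  
>  S0   S1  S0 
   S1   S2  S1 
   S2   S3  S2 
   S3   S4  S3 
   S4   S0  S5 
   S5   S0  S6 
 * S6   S0  S6 
(> = start, * = accepting)

start=S0; accept=S6; S0-0>S1; S0-1>S0; S1-0>S2; S1-1>S1; S2-0>S3; S2-1>S2; S3-0>S4; S3-1>S3; S4-0>S0; S4-1>S5; S5-0>S0; S5-1>S6; S6-0>S0; S6-1>S6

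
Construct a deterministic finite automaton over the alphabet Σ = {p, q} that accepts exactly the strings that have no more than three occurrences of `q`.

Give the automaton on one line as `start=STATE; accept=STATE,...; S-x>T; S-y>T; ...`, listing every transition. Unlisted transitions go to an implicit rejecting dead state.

Only the number of `q`s matters, and only up to 4. Make a chain S0 → S1 → S2 → S3 → S4 advanced by each `q` (with S4 absorbing); every other symbol self-loops. The accepting set is {S0, S1, S2, S3}.
5 states suffice.
        p   q  
>* S0   S0  S1 
 * S1   S1  S2 
 * S2   S2  S3 
 * S3   S3  S4 
   S4   S4  S4 
(> = start, * = accepting)

start=S0; accept=S0,S1,S2,S3; S0-p>S0; S0-q>S1; S1-p>S1; S1-q>S2; S2-p>S2; S2-q>S3; S3-p>S3; S3-q>S4; S4-p>S4; S4-q>S4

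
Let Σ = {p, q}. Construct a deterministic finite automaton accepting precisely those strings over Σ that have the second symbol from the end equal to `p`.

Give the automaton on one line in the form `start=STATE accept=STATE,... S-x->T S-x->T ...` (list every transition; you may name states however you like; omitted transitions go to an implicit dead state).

start=s0 accept=s3,s4 s0-p->s1 s0-q->s2 s1-p->s3 s1-q->s4 s2-p->s5 s2-q->s6 s3-p->s3 s3-q->s4 s4-p->s5 s4-q->s6 s5-p->s3 s5-q->s4 s6-p->s5 s6-q->s6

A DFA must remember the last 2 symbols (since which symbol is second-to-last isn't known until the input ends). Use one state per possible window of the last ≤2 symbols; accept from those whose window starts with `p`.
        p   q  
>  s0   s1  s2 
   s1   s3  s4 
   s2   s5  s6 
 * s3   s3  s4 
 * s4   s5  s6 
   s5   s3  s4 
   s6   s5  s6 
(> = start, * = accepting)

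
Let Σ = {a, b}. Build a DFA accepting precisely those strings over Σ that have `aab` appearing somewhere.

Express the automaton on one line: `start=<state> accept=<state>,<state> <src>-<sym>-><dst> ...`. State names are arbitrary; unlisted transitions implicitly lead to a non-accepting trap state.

start=S0 accept=S3 S0-a->S1 S0-b->S0 S1-a->S2 S1-b->S0 S2-a->S2 S2-b->S3 S3-a->S3 S3-b->S3

States S0..S2 record the length of the longest prefix of `aab` that matches the current input suffix. Reaching S3 means `aab` has been seen, and we stay there forever. Accept from S3.
With 4 states:
        a   b  
>  S0   S1  S0 
   S1   S2  S0 
   S2   S2  S3 
 * S3   S3  S3 
(> = start, * = accepting)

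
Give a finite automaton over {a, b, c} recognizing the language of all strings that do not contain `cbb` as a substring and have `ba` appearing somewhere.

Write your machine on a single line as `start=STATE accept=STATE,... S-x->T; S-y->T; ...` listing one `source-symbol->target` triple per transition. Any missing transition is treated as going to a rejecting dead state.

start=s0; accept=s3,s5,s7; s0-a->s0; s0-b->s1; s0-c->s2; s1-a->s3; s1-b->s1; s1-c->s2; s2-a->s0; s2-b->s4; s2-c->s2; s3-a->s3; s3-b->s3; s3-c->s5; s4-a->s3; s4-b->s6; s4-c->s2; s5-a->s3; s5-b->s7; s5-c->s5; s6-a->s6; s6-b->s6; s6-c->s6; s7-a->s3; s7-b->s6; s7-c->s5

Handle the two conditions separately and then intersect. One (4 states) tracks partial matches of the forbidden pattern `cbb`; the other (3 states) tracks whether and how much of `ba` has been seen. Each combined state is a pair, one component from each; accept when both components accept. After merging equivalent states the machine shrinks.
With 8 states:
        a   b   c  
>  s0   s0  s1  s2 
   s1   s3  s1  s2 
   s2   s0  s4  s2 
 * s3   s3  s3  s5 
   s4   s3  s6  s2 
 * s5   s3  s7  s5 
   s6   s6  s6  s6 
 * s7   s3  s6  s5 
(> = start, * = accepting)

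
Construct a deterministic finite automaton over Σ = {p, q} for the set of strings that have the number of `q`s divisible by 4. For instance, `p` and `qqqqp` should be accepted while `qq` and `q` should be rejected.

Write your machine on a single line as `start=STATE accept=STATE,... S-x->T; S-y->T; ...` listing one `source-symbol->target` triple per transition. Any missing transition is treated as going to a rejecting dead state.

start=S0; accept=S0; S0-p->S0; S0-q->S1; S1-p->S1; S1-q->S2; S2-p->S2; S2-q->S3; S3-p->S3; S3-q->S0

Keep the running count of `q`s modulo 4: each `q` advances along the cycle S0 → S1 → S2 → S3 → S0 while other symbols loop. Accept at S0.
4 states suffice.
        p   q  
>* S0   S0  S1 
   S1   S1  S2 
   S2   S2  S3 
   S3   S3  S0 
(> = start, * = accepting)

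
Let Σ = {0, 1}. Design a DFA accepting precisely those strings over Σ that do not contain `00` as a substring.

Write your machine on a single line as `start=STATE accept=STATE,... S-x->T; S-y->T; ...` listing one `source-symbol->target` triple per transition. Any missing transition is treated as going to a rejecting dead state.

start=q0; accept=q0,q1; q0-0->q1; q0-1->q0; q1-0->q2; q1-1->q0; q2-0->q2; q2-1->q2

Track partial matches of the forbidden pattern `00`. State q2 is a dead state reached once `00` has occurred; every other state accepts. q0 means no part of `00` is currently matched.
With 3 states:
        0   1  
>* q0   q1  q0 
 * q1   q2  q0 
   q2   q2  q2 
(> = start, * = accepting)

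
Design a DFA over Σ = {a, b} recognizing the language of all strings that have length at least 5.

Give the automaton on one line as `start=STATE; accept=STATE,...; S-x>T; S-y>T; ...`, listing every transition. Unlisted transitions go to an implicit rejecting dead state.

Count input length up to 6: every symbol moves from q0 toward q6, which means 'more than 5' and absorbs. Accept from {q5, q6}.
7 states suffice.
        a   b  
>  q0   q1  q1 
   q1   q2  q2 
   q2   q3  q3 
   q3   q4  q4 
   q4   q5  q5 
 * q5   q6  q6 
 * q6   q6  q6 
(> = start, * = accepting)

start=q0; accept=q5,q6; q0-a>q1; q0-b>q1; q1-a>q2; q1-b>q2; q2-a>q3; q2-b>q3; q3-a>q4; q3-b>q4; q4-a>q5; q4-b>q5; q5-a>q6; q5-b>q6; q6-a>q6; q6-b>q6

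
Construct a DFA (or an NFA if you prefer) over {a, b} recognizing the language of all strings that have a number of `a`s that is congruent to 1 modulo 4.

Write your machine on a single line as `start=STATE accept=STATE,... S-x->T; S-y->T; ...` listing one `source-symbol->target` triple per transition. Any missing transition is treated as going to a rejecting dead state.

start=q0; accept=q1; q0-a->q1; q0-b->q0; q1-a->q2; q1-b->q1; q2-a->q3; q2-b->q2; q3-a->q0; q3-b->q3

The only thing that matters is how many `a`s have appeared, reduced mod 4. Use one state per residue: q0 for 0, …, q3 for 3. Reading `a` moves to the next residue; anything else stays put. q1 is accepting.
        a   b  
>  q0   q1  q0 
 * q1   q2  q1 
   q2   q3  q2 
   q3   q0  q3 
(> = start, * = accepting)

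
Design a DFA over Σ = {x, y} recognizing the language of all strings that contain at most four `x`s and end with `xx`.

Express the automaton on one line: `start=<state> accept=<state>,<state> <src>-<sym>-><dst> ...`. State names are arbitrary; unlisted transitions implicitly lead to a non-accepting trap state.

Run two small machines in parallel and take their product. One (6 states) tracks the count of `x`s, saturating at 5; the other (3 states) tracks how much of the suffix `xx` has currently been matched. Each combined state is a pair, one component from each; accept when both components accept.
          x    y  
>  s0     s1   s0 
   s1     s2   s3 
 * s2     s4   s5 
   s3     s6   s3 
 * s4     s7   s8 
   s5     s9   s5 
   s6     s4   s5 
 * s7    s10  s11 
   s8    s12   s8 
   s9     s7   s8 
   s10   s10  s13 
   s11   s14  s11 
   s12   s10  s11 
   s13   s14  s13 
   s14   s10  s13 
(> = start, * = accepting)

start=s0 accept=s2,s4,s7 s0-x->s1 s0-y->s0 s1-x->s2 s1-y->s3 s2-x->s4 s2-y->s5 s3-x->s6 s3-y->s3 s4-x->s7 s4-y->s8 s5-x->s9 s5-y->s5 s6-x->s4 s6-y->s5 s7-x->s10 s7-y->s11 s8-x->s12 s8-y->s8 s9-x->s7 s9-y->s8 s10-x->s10 s10-y->s13 s11-x->s14 s11-y->s11 s12-x->s10 s12-y->s11 s13-x->s14 s13-y->s13 s14-x->s10 s14-y->s13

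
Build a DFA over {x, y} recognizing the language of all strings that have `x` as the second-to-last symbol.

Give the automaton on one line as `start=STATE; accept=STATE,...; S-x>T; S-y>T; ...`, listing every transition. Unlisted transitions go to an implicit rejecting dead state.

start=s0; accept=s3,s4; s0-x>s1; s0-y>s2; s1-x>s3; s1-y>s4; s2-x>s5; s2-y>s6; s3-x>s3; s3-y>s4; s4-x>s5; s4-y>s6; s5-x>s3; s5-y>s4; s6-x>s5; s6-y>s6

Because acceptance depends on a position counted from the end, the machine has to buffer the most recent 2 symbols. Make each state the string of the last up-to-2 symbols read; on input `x` shift the window left and append `x`. Accept when the buffered window has length 2 and begins with `x`.
With 7 states:
        x   y  
>  s0   s1  s2 
   s1   s3  s4 
   s2   s5  s6 
 * s3   s3  s4 
 * s4   s5  s6 
   s5   s3  s4 
   s6   s5  s6 
(> = start, * = accepting)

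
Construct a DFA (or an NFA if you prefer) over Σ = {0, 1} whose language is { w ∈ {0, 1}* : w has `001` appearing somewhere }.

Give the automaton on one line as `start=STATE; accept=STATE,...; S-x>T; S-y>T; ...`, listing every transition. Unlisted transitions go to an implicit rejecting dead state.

start=q0; accept=q3; q0-0>q1; q0-1>q0; q1-0>q2; q1-1>q0; q2-0>q2; q2-1>q3; q3-0>q3; q3-1>q3

States q0..q2 record the length of the longest prefix of `001` that matches the current input suffix. Reaching q3 means `001` has been seen, and we stay there forever. Accept from q3.
A 4-state machine:
        0   1  
>  q0   q1  q0 
   q1   q2  q0 
   q2   q2  q3 
 * q3   q3  q3 
(> = start, * = accepting)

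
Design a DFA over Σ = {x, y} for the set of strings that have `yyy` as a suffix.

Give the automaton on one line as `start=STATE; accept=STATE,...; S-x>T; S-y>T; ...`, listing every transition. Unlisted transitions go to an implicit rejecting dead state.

Let each state record the length of the longest suffix of the input read so far that is also a prefix of `yyy`. B means the last symbol is `y`; C means the last 2 symbols are `yy`; D means the last 3 symbols are `yyy`. Accept only at D, where the string currently ends in `yyy`.
       x  y 
>  A   A  B 
   B   A  C 
   C   A  D 
 * D   A  D 
(> = start, * = accepting)

start=A; accept=D; A-x>A; A-y>B; B-x>A; B-y>C; C-x>A; C-y>D; D-x>A; D-y>D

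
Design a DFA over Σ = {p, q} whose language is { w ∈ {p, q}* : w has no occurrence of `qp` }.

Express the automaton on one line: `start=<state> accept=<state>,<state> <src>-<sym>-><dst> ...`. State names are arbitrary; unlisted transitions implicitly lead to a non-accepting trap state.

start=S0 accept=S0,S1 S0-p->S0 S0-q->S1 S1-p->S2 S1-q->S1 S2-p->S2 S2-q->S2

This is the complement of 'contains `qp`'. Use the same substring-matching states — S0 through S2 holding how much of `qp` has just been matched — but flip the accepting set: everything except the trap S2 accepts.
With 3 states:
        p   q  
>* S0   S0  S1 
 * S1   S2  S1 
   S2   S2  S2 
(> = start, * = accepting)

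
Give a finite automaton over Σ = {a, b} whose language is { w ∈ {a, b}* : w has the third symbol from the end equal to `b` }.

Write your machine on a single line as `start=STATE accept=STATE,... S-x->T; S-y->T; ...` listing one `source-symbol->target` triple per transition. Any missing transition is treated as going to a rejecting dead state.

start=S0; accept=S11,S12,S13,S14; S0-a->S1; S0-b->S2; S1-a->S3; S1-b->S4; S2-a->S5; S2-b->S6; S3-a->S7; S3-b->S8; S4-a->S9; S4-b->S10; S5-a->S11; S5-b->S12; S6-a->S13; S6-b->S14; S7-a->S7; S7-b->S8; S8-a->S9; S8-b->S10; S9-a->S11; S9-b->S12; S10-a->S13; S10-b->S14; S11-a->S7; S11-b->S8; S12-a->S9; S12-b->S10; S13-a->S11; S13-b->S12; S14-a->S13; S14-b->S14

A DFA must remember the last 3 symbols (since which symbol is third-to-last isn't known until the input ends). Use one state per possible window of the last ≤3 symbols; accept from those whose window starts with `b`.
          a    b  
>  S0     S1   S2 
   S1     S3   S4 
   S2     S5   S6 
   S3     S7   S8 
   S4     S9  S10 
   S5    S11  S12 
   S6    S13  S14 
   S7     S7   S8 
   S8     S9  S10 
   S9    S11  S12 
   S10   S13  S14 
 * S11    S7   S8 
 * S12    S9  S10 
 * S13   S11  S12 
 * S14   S13  S14 
(> = start, * = accepting)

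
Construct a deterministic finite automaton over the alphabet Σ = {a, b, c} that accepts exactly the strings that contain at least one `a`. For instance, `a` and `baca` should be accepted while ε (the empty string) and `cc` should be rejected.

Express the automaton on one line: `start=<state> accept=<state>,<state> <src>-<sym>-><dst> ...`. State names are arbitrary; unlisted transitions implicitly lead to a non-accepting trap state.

Count `a`s, saturating at 2: state s0 means no `a` yet, s1 means one `a` seen, s2 means more than one. Each `a` increments (capped at s2); other symbols loop. Accept from {s1, s2}.
3 states suffice.
        a   b   c  
>  s0   s1  s0  s0 
 * s1   s2  s1  s1 
 * s2   s2  s2  s2 
(> = start, * = accepting)

start=s0 accept=s1,s2 s0-a->s1 s0-b->s0 s0-c->s0 s1-a->s2 s1-b->s1 s1-c->s1 s2-a->s2 s2-b->s2 s2-c->s2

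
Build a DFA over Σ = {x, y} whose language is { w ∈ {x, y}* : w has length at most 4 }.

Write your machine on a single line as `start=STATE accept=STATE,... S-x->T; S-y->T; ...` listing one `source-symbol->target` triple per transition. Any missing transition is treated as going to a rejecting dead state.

We only need to distinguish lengths 0, 1, …, 4, and '>4'. Chain s0 → s1 → s2 → s3 → s4 → s5 on every symbol, with s5 looping. Accepting states: {s0, s1, s2, s3, s4}.
A 6-state machine:
        x   y  
>* s0   s1  s1 
 * s1   s2  s2 
 * s2   s3  s3 
 * s3   s4  s4 
 * s4   s5  s5 
   s5   s5  s5 
(> = start, * = accepting)

start=s0; accept=s0,s1,s2,s3,s4; s0-x->s1; s0-y->s1; s1-x->s2; s1-y->s2; s2-x->s3; s2-y->s3; s3-x->s4; s3-y->s4; s4-x->s5; s4-y->s5; s5-x->s5; s5-y->s5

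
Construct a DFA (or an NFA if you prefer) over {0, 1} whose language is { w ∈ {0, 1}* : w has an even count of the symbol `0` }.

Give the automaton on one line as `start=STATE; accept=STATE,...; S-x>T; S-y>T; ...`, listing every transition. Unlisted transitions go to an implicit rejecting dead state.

start=q0; accept=q0; q0-0>q1; q0-1>q0; q1-0>q0; q1-1>q1

The only thing that matters is how many `0`s have appeared, reduced mod 2. Use one state per residue: q0 for 0, …, q1 for 1. Reading `0` moves to the next residue; anything else stays put. q0 is accepting.
2 states suffice.
        0   1  
>* q0   q1  q0 
   q1   q0  q1 
(> = start, * = accepting)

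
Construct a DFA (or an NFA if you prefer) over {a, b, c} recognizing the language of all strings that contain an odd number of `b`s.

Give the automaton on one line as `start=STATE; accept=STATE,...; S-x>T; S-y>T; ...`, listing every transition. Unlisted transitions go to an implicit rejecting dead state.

start=q0; accept=q1; q0-a>q0; q0-b>q1; q0-c>q0; q1-a>q1; q1-b>q0; q1-c>q1

Keep the running count of `b`s modulo 2: each `b` advances along the cycle q0 → q1 → q0 while other symbols loop. Accept at q1.
        a   b   c  
>  q0   q0  q1  q0 
 * q1   q1  q0  q1 
(> = start, * = accepting)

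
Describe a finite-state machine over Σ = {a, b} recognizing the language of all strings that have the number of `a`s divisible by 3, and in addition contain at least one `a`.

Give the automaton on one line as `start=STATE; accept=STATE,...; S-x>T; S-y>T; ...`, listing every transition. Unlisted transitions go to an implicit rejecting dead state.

Run two small machines in parallel and take their product. The first has 3 states tracking the count of `a`s modulo 3; the second has 3 states tracking the count of `a`s, saturating at 2. A product state is a pair (one from each), accepting exactly when both do.
        a   b  
>  q0   q1  q0 
   q1   q2  q1 
   q2   q3  q2 
 * q3   q4  q3 
   q4   q2  q4 
(> = start, * = accepting)

start=q0; accept=q3; q0-a>q1; q0-b>q0; q1-a>q2; q1-b>q1; q2-a>q3; q2-b>q2; q3-a>q4; q3-b>q3; q4-a>q2; q4-b>q4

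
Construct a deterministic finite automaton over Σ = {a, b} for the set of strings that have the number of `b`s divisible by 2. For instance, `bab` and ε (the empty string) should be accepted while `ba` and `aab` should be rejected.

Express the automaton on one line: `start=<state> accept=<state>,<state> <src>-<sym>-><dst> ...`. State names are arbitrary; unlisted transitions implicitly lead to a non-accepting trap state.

Keep the running count of `b`s modulo 2: each `b` advances along the cycle q0 → q1 → q0 while other symbols loop. Accept at q0.
        a   b  
>* q0   q0  q1 
   q1   q1  q0 
(> = start, * = accepting)

start=q0 accept=q0 q0-a->q0 q0-b->q1 q1-a->q1 q1-b->q0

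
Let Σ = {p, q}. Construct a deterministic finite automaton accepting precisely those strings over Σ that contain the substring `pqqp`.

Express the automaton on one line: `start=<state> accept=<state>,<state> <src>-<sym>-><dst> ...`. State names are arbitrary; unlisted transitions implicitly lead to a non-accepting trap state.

start=s0 accept=s4 s0-p->s1 s0-q->s0 s1-p->s1 s1-q->s2 s2-p->s1 s2-q->s3 s3-p->s4 s3-q->s0 s4-p->s4 s4-q->s4

States s0..s3 record the length of the longest prefix of `pqqp` that matches the current input suffix. Reaching s4 means `pqqp` has been seen, and we stay there forever. Accept from s4.
5 states suffice.
        p   q  
>  s0   s1  s0 
   s1   s1  s2 
   s2   s1  s3 
   s3   s4  s0 
 * s4   s4  s4 
(> = start, * = accepting)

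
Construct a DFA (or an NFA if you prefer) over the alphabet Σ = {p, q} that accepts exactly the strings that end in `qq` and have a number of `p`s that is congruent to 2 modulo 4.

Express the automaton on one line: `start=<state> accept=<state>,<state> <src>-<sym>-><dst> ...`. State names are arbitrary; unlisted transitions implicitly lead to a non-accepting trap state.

start=S0 accept=S10 S0-p->S1 S0-q->S2 S1-p->S3 S1-q->S4 S2-p->S1 S2-q->S5 S3-p->S6 S3-q->S7 S4-p->S3 S4-q->S8 S5-p->S1 S5-q->S5 S6-p->S0 S6-q->S9 S7-p->S6 S7-q->S10 S8-p->S3 S8-q->S8 S9-p->S0 S9-q->S11 S10-p->S6 S10-q->S10 S11-p->S0 S11-q->S11

Build one automaton per condition and run them in lockstep. The first has 3 states tracking how much of the suffix `qq` has currently been matched; the second has 4 states tracking the count of `p`s modulo 4. A product state is a pair (one from each), accepting exactly when both do.
          p    q  
>  S0     S1   S2 
   S1     S3   S4 
   S2     S1   S5 
   S3     S6   S7 
   S4     S3   S8 
   S5     S1   S5 
   S6     S0   S9 
   S7     S6  S10 
   S8     S3   S8 
   S9     S0  S11 
 * S10    S6  S10 
   S11    S0  S11 
(> = start, * = accepting)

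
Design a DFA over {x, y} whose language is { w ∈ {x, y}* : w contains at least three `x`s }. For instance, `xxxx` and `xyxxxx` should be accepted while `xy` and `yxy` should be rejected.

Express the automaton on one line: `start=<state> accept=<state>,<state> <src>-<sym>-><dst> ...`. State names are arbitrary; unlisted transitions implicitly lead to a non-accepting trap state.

start=S0 accept=S3,S4 S0-x->S1 S0-y->S0 S1-x->S2 S1-y->S1 S2-x->S3 S2-y->S2 S3-x->S4 S3-y->S3 S4-x->S4 S4-y->S4

Only the number of `x`s matters, and only up to 4. Make a chain S0 → S1 → S2 → S3 → S4 advanced by each `x` (with S4 absorbing); every other symbol self-loops. The accepting set is {S3, S4}.
5 states suffice.
        x   y  
>  S0   S1  S0 
   S1   S2  S1 
   S2   S3  S2 
 * S3   S4  S3 
 * S4   S4  S4 
(> = start, * = accepting)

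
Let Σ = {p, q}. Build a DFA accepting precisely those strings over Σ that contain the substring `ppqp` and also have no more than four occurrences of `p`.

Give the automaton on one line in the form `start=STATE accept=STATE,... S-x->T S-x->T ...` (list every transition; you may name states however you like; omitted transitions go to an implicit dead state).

Build one automaton per condition and run them in lockstep. The first has 5 states tracking whether and how much of `ppqp` has been seen; the second has 6 states tracking the count of `p`s, saturating at 5. A product state is a pair (one from each), accepting exactly when both do. After merging equivalent states the machine shrinks.
An 11-state machine:
          p    q  
>  s0     s1   s0 
   s1     s2   s3 
   s2     s4   s5 
   s3     s6   s3 
   s4     s7   s8 
   s5     s9   s7 
   s6     s4   s7 
   s7     s7   s7 
   s8    s10   s7 
 * s9    s10   s9 
 * s10    s7  s10 
(> = start, * = accepting)

start=s0 accept=s9,s10 s0-p->s1 s0-q->s0 s1-p->s2 s1-q->s3 s2-p->s4 s2-q->s5 s3-p->s6 s3-q->s3 s4-p->s7 s4-q->s8 s5-p->s9 s5-q->s7 s6-p->s4 s6-q->s7 s7-p->s7 s7-q->s7 s8-p->s10 s8-q->s7 s9-p->s10 s9-q->s9 s10-p->s7 s10-q->s10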